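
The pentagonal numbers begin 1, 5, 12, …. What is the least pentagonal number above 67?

Solve n(3n−1)/2 > 67 for integer n.
The largest n with value ≤ 67 is 6 (since 51 ≤ 67 < 70), so the first above is n = 7, value 70.

70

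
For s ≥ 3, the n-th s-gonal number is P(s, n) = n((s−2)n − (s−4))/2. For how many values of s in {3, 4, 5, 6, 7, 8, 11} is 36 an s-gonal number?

2

s = 3: P(3, 8) = 36. ✓
s = 4: P(4, 6) = 36. ✓
s = 5: P(5, 5) = 35 and P(5, 6) = 51; 36 is not s-gonal.
s = 6: P(6, 4) = 28 and P(6, 5) = 45; 36 is not s-gonal.
s = 7: P(7, 4) = 34 and P(7, 5) = 55; 36 is not s-gonal.
s = 8: P(8, 3) = 21 and P(8, 4) = 40; 36 is not s-gonal.
s = 11: P(11, 3) = 30 and P(11, 4) = 58; 36 is not s-gonal.
Hits: s ∈ {3, 4} → 2.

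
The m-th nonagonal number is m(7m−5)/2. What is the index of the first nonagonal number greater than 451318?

Solve n(7n−5)/2 > 451318 for integer n.
The largest n with value ≤ 451318 is 359 (since 450186 ≤ 451318 < 452700), so the first above is n = 360, value 452700.

360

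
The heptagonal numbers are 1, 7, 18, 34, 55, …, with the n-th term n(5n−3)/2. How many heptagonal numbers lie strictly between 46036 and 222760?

The n-th heptagonal number is n(5n−3)/2.
Smallest index with value > 46036: n = 137 (giving 46717).
Largest index with value < 222760: n = 298 (giving 221563).
Indices 137 through 298: 162 terms.

162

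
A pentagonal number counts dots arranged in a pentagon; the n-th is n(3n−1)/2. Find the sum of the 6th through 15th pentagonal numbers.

1725

Σ i(3i−1)/2 = (3Σi² − Σi) / 2 over i = 6..15.
Σi = 120 − 15 = 105 and Σi² = 1240 − 55 = 1185.
(3·1185 − 1·105) / 2 = 3450/2 = 1725.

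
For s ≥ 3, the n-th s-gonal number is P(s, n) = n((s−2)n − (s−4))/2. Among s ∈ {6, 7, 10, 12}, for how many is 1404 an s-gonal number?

s = 6: P(6, 26) = 1326 and P(6, 27) = 1431; 1404 is not s-gonal.
s = 7: P(7, 24) = 1404. ✓
s = 10: P(10, 19) = 1387 and P(10, 20) = 1540; 1404 is not s-gonal.
s = 12: P(12, 17) = 1377 and P(12, 18) = 1548; 1404 is not s-gonal.
Hits: s ∈ {7} → 1.

1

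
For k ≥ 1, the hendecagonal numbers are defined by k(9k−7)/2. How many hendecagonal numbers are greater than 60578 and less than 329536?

154

The n-th hendecagonal number is n(9n−7)/2.
Smallest index with value > 60578: n = 117 (giving 61191).
Largest index with value < 329536: n = 270 (giving 327105).
Indices 117 through 270: 154 terms.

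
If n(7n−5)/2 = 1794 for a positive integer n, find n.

Set n(7n−5)/2 = 1794, giving 7n² − 5n − 3588 = 0.
So n = (5 + 317) / 14 = 322/14 = 23.

23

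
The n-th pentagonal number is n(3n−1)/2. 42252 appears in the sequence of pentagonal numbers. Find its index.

Set n(3n−1)/2 = 42252, giving 3n² − n − 84504 = 0.
The discriminant is 1 + 24·42252 = 1014049, and √1014049 = 1007.
So n = (1 + 1007) / 6 = 1008/6 = 168.

168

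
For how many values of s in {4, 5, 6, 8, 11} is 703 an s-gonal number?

1

s = 4: P(4, 26) = 676 and P(4, 27) = 729; 703 is not s-gonal.
s = 5: P(5, 21) = 651 and P(5, 22) = 715; 703 is not s-gonal.
s = 6: P(6, 19) = 703. ✓
s = 8: P(8, 15) = 645 and P(8, 16) = 736; 703 is not s-gonal.
s = 11: P(11, 12) = 606 and P(11, 13) = 715; 703 is not s-gonal.
Hits: s ∈ {6} → 1.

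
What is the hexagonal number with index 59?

6903

The 59th hexagonal number is n(2n−1) with n = 59.
59·(2·59 − 1) = 59·117 = 6903.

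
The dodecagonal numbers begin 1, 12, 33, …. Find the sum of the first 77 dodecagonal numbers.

763763

Σ i(5i−4) = 5Σi² − 4Σi over i = 1..77.
Σi = 3003 and Σi² = 155155.
5·155155 − 4·3003 = 763763.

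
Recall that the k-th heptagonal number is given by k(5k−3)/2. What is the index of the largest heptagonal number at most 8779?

Solve n(5n−3)/2 ≤ 8779 for integer n.
n = 59 gives 8614 ≤ 8779, while n = 60 gives 8910 > 8779; so the answer is index 59.

59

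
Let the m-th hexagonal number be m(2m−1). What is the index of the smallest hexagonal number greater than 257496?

360

Solve n(2n−1) > 257496 for integer n.
The largest n with value ≤ 257496 is 359 (since 257403 ≤ 257496 < 258840), so the first above is n = 360, value 258840.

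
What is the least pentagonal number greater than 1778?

1820

Solve n(3n−1)/2 > 1778 for integer n.
The largest n with value ≤ 1778 is 34 (since 1717 ≤ 1778 < 1820), so the first above is n = 35, value 1820.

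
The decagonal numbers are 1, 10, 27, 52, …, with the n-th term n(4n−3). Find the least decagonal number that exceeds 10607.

10660

Solve n(4n−3) > 10607 for integer n.
The largest n with value ≤ 10607 is 51 (since 10251 ≤ 10607 < 10660), so the first above is n = 52, value 10660.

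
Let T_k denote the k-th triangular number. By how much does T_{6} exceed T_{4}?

11

6·7/2 = 21 and 4·5/2 = 10.
Difference: 21 − 10 = 11.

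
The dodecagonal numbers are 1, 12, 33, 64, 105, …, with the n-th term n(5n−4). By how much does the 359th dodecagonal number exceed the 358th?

3581

Consecutive dodecagonal numbers differ by 10n − 9: here 10·359 − 9 = 3581.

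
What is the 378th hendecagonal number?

641655

The 378th hendecagonal number is n(9n−7)/2 with n = 378.
378·(9·378 − 7)/2 = 378·3395/2 = 641655.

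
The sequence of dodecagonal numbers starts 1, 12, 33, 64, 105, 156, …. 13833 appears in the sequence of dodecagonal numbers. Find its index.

Set n(5n−4) = 13833, giving 5n² − 4n − 13833 = 0.
The discriminant is 16 + 20·13833 = 276676, and √276676 = 526.
So n = (4 + 526) / 10 = 530/10 = 53.

53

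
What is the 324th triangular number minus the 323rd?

Consecutive triangular numbers differ by n: T_{324} − T_{323} = 324.

324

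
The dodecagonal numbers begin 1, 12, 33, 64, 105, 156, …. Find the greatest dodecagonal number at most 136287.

Solve n(5n−4) ≤ 136287 for integer n.
n = 165 gives 135465 ≤ 136287, while n = 166 gives 137116 > 136287; so the answer is 135465.

135465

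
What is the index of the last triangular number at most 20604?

202

Solve n(n+1)/2 ≤ 20604 for integer n.
n = 202 gives 20503 ≤ 20604, while n = 203 gives 20706 > 20604; so the answer is index 202.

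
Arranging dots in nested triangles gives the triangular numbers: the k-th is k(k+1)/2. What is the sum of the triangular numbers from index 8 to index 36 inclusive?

Σ i(i+1)/2 = (Σi² + Σi) / 2 over i = 8..36.
Σi = 666 − 28 = 638 and Σi² = 16206 − 140 = 16066.
(1·16066 + 1·638) / 2 = 16704/2 = 8352.

8352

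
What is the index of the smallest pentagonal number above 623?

Solve n(3n−1)/2 > 623 for integer n.
The largest n with value ≤ 623 is 20 (since 590 ≤ 623 < 651), so the first above is n = 21, value 651.

21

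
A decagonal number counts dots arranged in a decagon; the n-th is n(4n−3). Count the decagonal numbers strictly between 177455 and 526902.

The n-th decagonal number is n(4n−3).
Smallest index with value > 177455: n = 212 (giving 179140).
Largest index with value < 526902: n = 363 (giving 525987).
Indices 212 through 363: 152 terms.

152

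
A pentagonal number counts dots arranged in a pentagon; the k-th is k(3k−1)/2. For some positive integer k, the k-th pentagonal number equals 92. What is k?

Set n(3n−1)/2 = 92, giving 3n² − n − 184 = 0.
So n = (1 + 47) / 6 = 48/6 = 8.

8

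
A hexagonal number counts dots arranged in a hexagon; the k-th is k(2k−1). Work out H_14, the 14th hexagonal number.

The 14th hexagonal number is n(2n−1) with n = 14.
14·(2·14 − 1) = 14·27 = 378.

378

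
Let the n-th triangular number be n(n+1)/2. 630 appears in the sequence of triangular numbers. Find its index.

Set n(n+1)/2 = 630, giving n² + n − 1260 = 0.
So n = (-1 + 71) / 2 = 70/2 = 35.
Check: 35·36/2 = 630. ✓

35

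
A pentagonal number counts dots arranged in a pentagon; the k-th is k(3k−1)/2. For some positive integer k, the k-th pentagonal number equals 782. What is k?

Set n(3n−1)/2 = 782, giving 3n² − n − 1564 = 0.
The discriminant is 1 + 24·782 = 18769, and √18769 = 137.
So n = (1 + 137) / 6 = 138/6 = 23.
Check: 23·(3·23 − 1)/2 = 782. ✓

23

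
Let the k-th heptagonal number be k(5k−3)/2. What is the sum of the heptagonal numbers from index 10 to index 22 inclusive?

8463

Σ i(5i−3)/2 = (5Σi² − 3Σi) / 2 over i = 10..22.
Σi = 253 − 45 = 208 and Σi² = 3795 − 285 = 3510.
(5·3510 − 3·208) / 2 = 16926/2 = 8463.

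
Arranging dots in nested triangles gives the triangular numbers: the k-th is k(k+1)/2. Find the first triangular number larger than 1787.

1830

Solve n(n+1)/2 > 1787 for integer n.
The largest n with value ≤ 1787 is 59 (since 1770 ≤ 1787 < 1830), so the first above is n = 60, value 1830.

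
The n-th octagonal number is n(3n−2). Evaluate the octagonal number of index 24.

24·(3·24 − 2) = 24·70 = 1680.

1680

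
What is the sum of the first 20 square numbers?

Σ_{i=1}^{20} i² = 20·21·41/6 = 2870.

2870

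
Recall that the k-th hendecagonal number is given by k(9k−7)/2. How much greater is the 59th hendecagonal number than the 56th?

1542

59·(9·59 − 7)/2 = 15458 and 56·(9·56 − 7)/2 = 13916.
Difference: 15458 − 13916 = 1542.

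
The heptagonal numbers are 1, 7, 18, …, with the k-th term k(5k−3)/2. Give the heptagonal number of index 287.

The 287th heptagonal number is n(5n−3)/2 with n = 287.
287·(5·287 − 3)/2 = 287·1432/2 = 287·716 = 205492.

205492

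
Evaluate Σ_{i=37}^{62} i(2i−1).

129051

Σ i(2i−1) = 2Σi² − Σi over i = 37..62.
Σi = 1953 − 666 = 1287 and Σi² = 81375 − 16206 = 65169.
2·65169 − 1·1287 = 129051.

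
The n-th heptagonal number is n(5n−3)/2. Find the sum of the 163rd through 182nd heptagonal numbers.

Σ i(5i−3)/2 = (5Σi² − 3Σi) / 2 over i = 163..182.
Σi = 16653 − 13203 = 3450 and Σi² = 2026115 − 1430325 = 595790.
(5·595790 − 3·3450) / 2 = 2968600/2 = 1484300.

1484300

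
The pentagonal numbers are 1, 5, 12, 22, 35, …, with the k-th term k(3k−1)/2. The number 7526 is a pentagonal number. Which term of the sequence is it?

Set n(3n−1)/2 = 7526, giving 3n² − n − 15052 = 0.
The discriminant is 1 + 24·7526 = 180625, and √180625 = 425.
So n = (1 + 425) / 6 = 426/6 = 71.

71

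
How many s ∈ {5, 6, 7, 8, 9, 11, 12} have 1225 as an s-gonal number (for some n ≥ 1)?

s = 5: P(5, 28) = 1162 and P(5, 29) = 1247; 1225 is not s-gonal.
s = 6: P(6, 25) = 1225. ✓
s = 7: P(7, 22) = 1177 and P(7, 23) = 1288; 1225 is not s-gonal.
s = 8: P(8, 20) = 1160 and P(8, 21) = 1281; 1225 is not s-gonal.
s = 9: P(9, 19) = 1216 and P(9, 20) = 1350; 1225 is not s-gonal.
s = 11: P(11, 16) = 1096 and P(11, 17) = 1241; 1225 is not s-gonal.
s = 12: P(12, 16) = 1216 and P(12, 17) = 1377; 1225 is not s-gonal.
Hits: s ∈ {6} → 1.

1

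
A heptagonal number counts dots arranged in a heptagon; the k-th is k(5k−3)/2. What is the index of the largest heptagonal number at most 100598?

Solve n(5n−3)/2 ≤ 100598 for integer n.
n = 200 gives 99700 ≤ 100598, while n = 201 gives 100701 > 100598; so the answer is index 200.

200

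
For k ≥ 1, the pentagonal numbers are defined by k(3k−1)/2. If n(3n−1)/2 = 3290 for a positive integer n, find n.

47

Set n(3n−1)/2 = 3290, giving 3n² − n − 6580 = 0.
The discriminant is 1 + 24·3290 = 78961, and √78961 = 281.
So n = (1 + 281) / 6 = 282/6 = 47.
Check: 47·(3·47 − 1)/2 = 3290. ✓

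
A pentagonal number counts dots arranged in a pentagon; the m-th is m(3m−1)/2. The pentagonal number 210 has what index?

12

Set n(3n−1)/2 = 210, giving 3n² − n − 420 = 0.
So n = (1 + 71) / 6 = 72/6 = 12.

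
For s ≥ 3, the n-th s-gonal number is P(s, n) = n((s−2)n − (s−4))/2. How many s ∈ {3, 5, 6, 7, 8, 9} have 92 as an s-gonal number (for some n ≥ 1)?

s = 3: P(3, 13) = 91 and P(3, 14) = 105; 92 is not s-gonal.
s = 5: P(5, 8) = 92. ✓
s = 6: P(6, 7) = 91 and P(6, 8) = 120; 92 is not s-gonal.
s = 7: P(7, 6) = 81 and P(7, 7) = 112; 92 is not s-gonal.
s = 8: P(8, 5) = 65 and P(8, 6) = 96; 92 is not s-gonal.
s = 9: P(9, 5) = 75 and P(9, 6) = 111; 92 is not s-gonal.
Hits: s ∈ {5} → 1.

1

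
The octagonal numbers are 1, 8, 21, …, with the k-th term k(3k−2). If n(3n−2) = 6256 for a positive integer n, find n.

46

Set n(3n−2) = 6256, giving 3n² − 2n − 6256 = 0.
The discriminant is 4 + 12·6256 = 75076, and √75076 = 274.
So n = (2 + 274) / 6 = 276/6 = 46.
Check: 46·(3·46 − 2) = 6256. ✓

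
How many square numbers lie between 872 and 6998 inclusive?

The n-th square number is n².
Smallest index with value ≥ 872: n = 30 (giving 900).
Largest index with value ≤ 6998: n = 83 (giving 6889).
Indices 30 through 83: 54 terms.

54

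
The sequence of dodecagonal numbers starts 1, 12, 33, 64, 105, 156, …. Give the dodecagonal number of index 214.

The 214th dodecagonal number is n(5n−4) with n = 214.
214·(5·214 − 4) = 214·1066 = 228124.

228124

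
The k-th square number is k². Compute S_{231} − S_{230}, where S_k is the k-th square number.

n² − (n−1)² = 2n − 1, so 231² − 230² = 2·231 − 1 = 461.

461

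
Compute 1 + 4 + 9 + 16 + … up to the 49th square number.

Σ_{i=1}^{49} i² = 49·50·99/6 = 40425.

40425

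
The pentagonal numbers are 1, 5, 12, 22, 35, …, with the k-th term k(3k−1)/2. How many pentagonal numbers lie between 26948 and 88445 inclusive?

The n-th pentagonal number is n(3n−1)/2.
Smallest index with value ≥ 26948: n = 135 (giving 27270).
Largest index with value ≤ 88445: n = 242 (giving 87725).
Indices 135 through 242: 108 terms.

108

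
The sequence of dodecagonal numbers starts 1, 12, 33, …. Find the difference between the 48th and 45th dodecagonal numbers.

1383

48·(5·48 − 4) = 11328 and 45·(5·45 − 4) = 9945.
Difference: 11328 − 9945 = 1383.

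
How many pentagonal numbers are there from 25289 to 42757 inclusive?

The n-th pentagonal number is n(3n−1)/2.
Smallest index with value ≥ 25289: n = 131 (giving 25676).
Largest index with value ≤ 42757: n = 169 (giving 42757).
Indices 131 through 169: 39 terms.

39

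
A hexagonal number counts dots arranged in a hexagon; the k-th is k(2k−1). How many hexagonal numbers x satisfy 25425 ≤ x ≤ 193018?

The n-th hexagonal number is n(2n−1).
Smallest index with value ≥ 25425: n = 113 (giving 25425).
Largest index with value ≤ 193018: n = 310 (giving 191890).
Indices 113 through 310: 198 terms.

198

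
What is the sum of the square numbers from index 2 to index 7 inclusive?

139

Σ_{i=2}^{7} i² = 140 − 1 = 139.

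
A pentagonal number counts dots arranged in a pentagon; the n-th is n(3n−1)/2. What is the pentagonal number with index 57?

The 57th pentagonal number is n(3n−1)/2 with n = 57.
57·(3·57 − 1)/2 = 57·170/2 = 57·85 = 4845.

4845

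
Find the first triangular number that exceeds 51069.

Solve n(n+1)/2 > 51069 for integer n.
The largest n with value ≤ 51069 is 319 (since 51040 ≤ 51069 < 51360), so the first above is n = 320, value 51360.

51360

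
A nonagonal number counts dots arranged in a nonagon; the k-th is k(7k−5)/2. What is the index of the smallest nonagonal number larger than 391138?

335

Solve n(7n−5)/2 > 391138 for integer n.
The largest n with value ≤ 391138 is 334 (since 389611 ≤ 391138 < 391950), so the first above is n = 335, value 391950.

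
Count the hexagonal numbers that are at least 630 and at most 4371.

30

The n-th hexagonal number is n(2n−1).
Smallest index with value ≥ 630: n = 18 (giving 630).
Largest index with value ≤ 4371: n = 47 (giving 4371).
Indices 18 through 47: 30 terms.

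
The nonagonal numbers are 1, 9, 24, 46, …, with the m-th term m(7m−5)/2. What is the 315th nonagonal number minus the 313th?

315·(7·315 − 5)/2 = 346500 and 313·(7·313 − 5)/2 = 342109.
Difference: 346500 − 342109 = 4391.

4391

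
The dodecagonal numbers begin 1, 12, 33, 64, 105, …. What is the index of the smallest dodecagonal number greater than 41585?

92

Solve n(5n−4) > 41585 for integer n.
The largest n with value ≤ 41585 is 91 (since 41041 ≤ 41585 < 41952), so the first above is n = 92, value 41952.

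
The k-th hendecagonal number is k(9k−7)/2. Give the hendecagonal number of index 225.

The 225th hendecagonal number is n(9n−7)/2 with n = 225.
225·(9·225 − 7)/2 = 225·2018/2 = 225·1009 = 227025.

227025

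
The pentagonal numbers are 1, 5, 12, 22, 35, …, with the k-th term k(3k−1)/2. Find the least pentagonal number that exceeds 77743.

Solve n(3n−1)/2 > 77743 for integer n.
The largest n with value ≤ 77743 is 227 (since 77180 ≤ 77743 < 77862), so the first above is n = 228, value 77862.

77862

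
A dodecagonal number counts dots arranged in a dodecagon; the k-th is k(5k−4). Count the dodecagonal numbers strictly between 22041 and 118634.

88

The n-th dodecagonal number is n(5n−4).
Smallest index with value > 22041: n = 67 (giving 22177).
Largest index with value < 118634: n = 154 (giving 117964).
Indices 67 through 154: 88 terms.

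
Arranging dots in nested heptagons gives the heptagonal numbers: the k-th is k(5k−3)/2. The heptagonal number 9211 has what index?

Set n(5n−3)/2 = 9211, giving 5n² − 3n − 18422 = 0.
The discriminant is 9 + 40·9211 = 368449, and √368449 = 607.
So n = (3 + 607) / 10 = 610/10 = 61.
Check: 61·(5·61 − 3)/2 = 9211. ✓

61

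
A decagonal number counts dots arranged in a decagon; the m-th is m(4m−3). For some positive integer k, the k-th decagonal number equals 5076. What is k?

36

Set n(4n−3) = 5076, giving 4n² − 3n − 5076 = 0.
The discriminant is 9 + 16·5076 = 81225, and √81225 = 285.
So n = (3 + 285) / 8 = 288/8 = 36.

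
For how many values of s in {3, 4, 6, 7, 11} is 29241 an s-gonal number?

s = 3: P(3, 241) = 29161 and P(3, 242) = 29403; 29241 is not s-gonal.
s = 4: P(4, 171) = 29241. ✓
s = 6: P(6, 121) = 29161 and P(6, 122) = 29646; 29241 is not s-gonal.
s = 7: P(7, 108) = 28998 and P(7, 109) = 29539; 29241 is not s-gonal.
s = 11: P(11, 81) = 29241. ✓
Hits: s ∈ {4, 11} → 2.

2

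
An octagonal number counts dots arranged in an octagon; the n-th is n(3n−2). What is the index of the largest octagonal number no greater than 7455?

Solve n(3n−2) ≤ 7455 for integer n.
n = 50 gives 7400 ≤ 7455, while n = 51 gives 7701 > 7455; so the answer is index 50.

50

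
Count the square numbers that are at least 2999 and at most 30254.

119

The n-th square number is n².
Smallest index with value ≥ 2999: n = 55 (giving 3025).
Largest index with value ≤ 30254: n = 173 (giving 29929).
Indices 55 through 173: 119 terms.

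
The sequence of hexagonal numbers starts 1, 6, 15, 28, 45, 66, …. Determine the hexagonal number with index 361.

260281

361·(2·361 − 1) = 361·721 = 260281.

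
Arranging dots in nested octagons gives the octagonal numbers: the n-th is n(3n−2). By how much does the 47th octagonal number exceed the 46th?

Consecutive octagonal numbers differ by 6n − 5: here 6·47 − 5 = 277.

277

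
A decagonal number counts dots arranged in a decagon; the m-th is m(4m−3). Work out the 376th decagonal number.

564376

The 376th decagonal number is n(4n−3) with n = 376.
376·(4·376 − 3) = 376·1501 = 564376.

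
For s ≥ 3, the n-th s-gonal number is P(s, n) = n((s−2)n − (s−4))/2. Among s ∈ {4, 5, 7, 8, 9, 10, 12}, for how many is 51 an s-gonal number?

s = 4: P(4, 7) = 49 and P(4, 8) = 64; 51 is not s-gonal.
s = 5: P(5, 6) = 51. ✓
s = 7: P(7, 4) = 34 and P(7, 5) = 55; 51 is not s-gonal.
s = 8: P(8, 4) = 40 and P(8, 5) = 65; 51 is not s-gonal.
s = 9: P(9, 4) = 46 and P(9, 5) = 75; 51 is not s-gonal.
s = 10: P(10, 3) = 27 and P(10, 4) = 52; 51 is not s-gonal.
s = 12: P(12, 3) = 33 and P(12, 4) = 64; 51 is not s-gonal.
Hits: s ∈ {5} → 1.

1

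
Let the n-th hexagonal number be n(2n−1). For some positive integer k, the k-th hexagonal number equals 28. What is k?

Set n(2n−1) = 28, giving 2n² − n − 28 = 0.
So n = (1 + 15) / 4 = 16/4 = 4.

4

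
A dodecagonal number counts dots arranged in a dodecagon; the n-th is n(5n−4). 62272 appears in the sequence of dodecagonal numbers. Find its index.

Set n(5n−4) = 62272, giving 5n² − 4n − 62272 = 0.
The discriminant is 16 + 20·62272 = 1245456, and √1245456 = 1116.
So n = (4 + 1116) / 10 = 1120/10 = 112.

112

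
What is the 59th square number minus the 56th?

345

59² = 3481 and 56² = 3136.
Difference: 3481 − 3136 = 345.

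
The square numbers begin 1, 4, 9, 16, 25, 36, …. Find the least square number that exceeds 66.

Solve n² > 66 for integer n.
The largest n with value ≤ 66 is 8 (since 64 ≤ 66 < 81), so the first above is n = 9, value 81.

81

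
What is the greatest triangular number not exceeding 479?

465

Solve n(n+1)/2 ≤ 479 for integer n.
n = 30 gives 465 ≤ 479, while n = 31 gives 496 > 479; so the answer is 465.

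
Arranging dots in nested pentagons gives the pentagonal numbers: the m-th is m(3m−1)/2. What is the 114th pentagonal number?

19437

The 114th pentagonal number is n(3n−1)/2 with n = 114.
114·(3·114 − 1)/2 = 114·341/2 = 19437.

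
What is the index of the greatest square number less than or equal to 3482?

59

Solve n² ≤ 3482 for integer n.
n = 59 gives 3481 ≤ 3482, while n = 60 gives 3600 > 3482; so the answer is index 59.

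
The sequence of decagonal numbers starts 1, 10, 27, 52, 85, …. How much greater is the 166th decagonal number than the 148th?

166·(4·166 − 3) = 109726 and 148·(4·148 − 3) = 87172.
Difference: 109726 − 87172 = 22554.

22554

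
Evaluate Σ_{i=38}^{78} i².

Σ_{i=38}^{78} i² = 161239 − 17575 = 143664.

143664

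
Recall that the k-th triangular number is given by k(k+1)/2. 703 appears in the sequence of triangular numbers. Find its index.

37

Set n(n+1)/2 = 703, giving n² + n − 1406 = 0.
So n = (-1 + 75) / 2 = 74/2 = 37.
Check: 37·38/2 = 703. ✓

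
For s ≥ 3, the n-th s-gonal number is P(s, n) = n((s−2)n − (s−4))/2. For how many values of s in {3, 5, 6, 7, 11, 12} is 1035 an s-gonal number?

s = 3: P(3, 45) = 1035. ✓
s = 5: P(5, 26) = 1001 and P(5, 27) = 1080; 1035 is not s-gonal.
s = 6: P(6, 23) = 1035. ✓
s = 7: P(7, 20) = 970 and P(7, 21) = 1071; 1035 is not s-gonal.
s = 11: P(11, 15) = 960 and P(11, 16) = 1096; 1035 is not s-gonal.
s = 12: P(12, 14) = 924 and P(12, 15) = 1065; 1035 is not s-gonal.
Hits: s ∈ {3, 6} → 2.

2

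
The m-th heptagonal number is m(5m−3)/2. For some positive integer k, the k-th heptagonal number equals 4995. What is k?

Set n(5n−3)/2 = 4995, giving 5n² − 3n − 9990 = 0.
The discriminant is 9 + 40·4995 = 199809, and √199809 = 447.
So n = (3 + 447) / 10 = 450/10 = 45.

45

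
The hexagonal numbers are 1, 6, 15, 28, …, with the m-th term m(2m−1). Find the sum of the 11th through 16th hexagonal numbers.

Σ i(2i−1) = 2Σi² − Σi over i = 11..16.
Σi = 136 − 55 = 81 and Σi² = 1496 − 385 = 1111.
2·1111 − 1·81 = 2141.

2141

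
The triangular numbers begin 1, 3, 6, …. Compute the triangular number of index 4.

4·5/2 = 20/2 = 10.

10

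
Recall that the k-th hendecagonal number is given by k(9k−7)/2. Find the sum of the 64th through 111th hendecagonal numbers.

1680504

Σ i(9i−7)/2 = (9Σi² − 7Σi) / 2 over i = 64..111.
Σi = 6216 − 2016 = 4200 and Σi² = 462056 − 85344 = 376712.
(9·376712 − 7·4200) / 2 = 3361008/2 = 1680504.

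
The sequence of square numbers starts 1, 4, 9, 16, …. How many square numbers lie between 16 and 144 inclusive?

9

The n-th square number is n².
Smallest index with value ≥ 16: n = 4 (giving 16).
Largest index with value ≤ 144: n = 12 (giving 144).
Indices 4 through 12: 9 terms.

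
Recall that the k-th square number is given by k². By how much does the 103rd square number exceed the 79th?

4368

103² = 10609 and 79² = 6241.
Difference: 10609 − 6241 = 4368.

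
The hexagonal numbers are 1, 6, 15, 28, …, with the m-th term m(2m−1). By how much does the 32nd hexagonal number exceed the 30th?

32·(2·32 − 1) = 2016 and 30·(2·30 − 1) = 1770.
Difference: 2016 − 1770 = 246.

246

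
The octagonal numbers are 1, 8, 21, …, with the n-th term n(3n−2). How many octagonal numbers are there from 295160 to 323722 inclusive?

15

The n-th octagonal number is n(3n−2).
Smallest index with value ≥ 295160: n = 314 (giving 295160).
Largest index with value ≤ 323722: n = 328 (giving 322096).
Indices 314 through 328: 15 terms.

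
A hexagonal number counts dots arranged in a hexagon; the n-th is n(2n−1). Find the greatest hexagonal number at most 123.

120

Solve n(2n−1) ≤ 123 for integer n.
n = 8 gives 120 ≤ 123, while n = 9 gives 153 > 123; so the answer is 120.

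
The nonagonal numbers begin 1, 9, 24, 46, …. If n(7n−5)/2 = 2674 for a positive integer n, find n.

28

Set n(7n−5)/2 = 2674, giving 7n² − 5n − 5348 = 0.
The discriminant is 25 + 56·2674 = 149769, and √149769 = 387.
So n = (5 + 387) / 14 = 392/14 = 28.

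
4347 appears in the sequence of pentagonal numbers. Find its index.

54

Set n(3n−1)/2 = 4347, giving 3n² − n − 8694 = 0.
The discriminant is 1 + 24·4347 = 104329, and √104329 = 323.
So n = (1 + 323) / 6 = 324/6 = 54.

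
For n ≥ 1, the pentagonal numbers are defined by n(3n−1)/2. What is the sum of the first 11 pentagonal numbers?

726

Σ i(3i−1)/2 = (3Σi² − Σi) / 2 over i = 1..11.
Σi = 66 and Σi² = 506.
(3·506 − 1·66) / 2 = 1452/2 = 726.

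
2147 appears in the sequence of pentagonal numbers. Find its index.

38

Set n(3n−1)/2 = 2147, giving 3n² − n − 4294 = 0.
The discriminant is 1 + 24·2147 = 51529, and √51529 = 227.
So n = (1 + 227) / 6 = 228/6 = 38.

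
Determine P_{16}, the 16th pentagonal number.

16·(3·16 − 1)/2 = 16·47/2 = 376.

376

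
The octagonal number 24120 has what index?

90

Set n(3n−2) = 24120, giving 3n² − 2n − 24120 = 0.
So n = (2 + 538) / 6 = 540/6 = 90.
Check: 90·(3·90 − 2) = 24120. ✓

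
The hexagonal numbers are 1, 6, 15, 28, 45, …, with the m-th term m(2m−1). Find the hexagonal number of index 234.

234·(2·234 − 1) = 234·467 = 109278.

109278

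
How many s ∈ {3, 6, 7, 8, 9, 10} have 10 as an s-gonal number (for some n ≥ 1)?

2

s = 3: P(3, 4) = 10. ✓
s = 6: P(6, 2) = 6 and P(6, 3) = 15; 10 is not s-gonal.
s = 7: P(7, 2) = 7 and P(7, 3) = 18; 10 is not s-gonal.
s = 8: P(8, 2) = 8 and P(8, 3) = 21; 10 is not s-gonal.
s = 9: P(9, 2) = 9 and P(9, 3) = 24; 10 is not s-gonal.
s = 10: P(10, 2) = 10. ✓
Hits: s ∈ {3, 10} → 2.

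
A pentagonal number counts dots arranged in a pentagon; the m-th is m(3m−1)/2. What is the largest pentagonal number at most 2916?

2882

Solve n(3n−1)/2 ≤ 2916 for integer n.
n = 44 gives 2882 ≤ 2916, while n = 45 gives 3015 > 2916; so the answer is 2882.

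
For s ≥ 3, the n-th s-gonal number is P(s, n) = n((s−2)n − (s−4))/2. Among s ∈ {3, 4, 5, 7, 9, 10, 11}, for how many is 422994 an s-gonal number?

1

s = 3: P(3, 919) = 422740 and P(3, 920) = 423660; 422994 is not s-gonal.
s = 4: P(4, 650) = 422500 and P(4, 651) = 423801; 422994 is not s-gonal.
s = 5: P(5, 531) = 422676 and P(5, 532) = 424270; 422994 is not s-gonal.
s = 7: P(7, 411) = 421686 and P(7, 412) = 423742; 422994 is not s-gonal.
s = 9: P(9, 348) = 422994. ✓
s = 10: P(10, 325) = 421525 and P(10, 326) = 424126; 422994 is not s-gonal.
s = 11: P(11, 306) = 420291 and P(11, 307) = 423046; 422994 is not s-gonal.
Hits: s ∈ {9} → 1.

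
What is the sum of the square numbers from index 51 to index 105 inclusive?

348480

Σ_{i=51}^{105} i² = 391405 − 42925 = 348480.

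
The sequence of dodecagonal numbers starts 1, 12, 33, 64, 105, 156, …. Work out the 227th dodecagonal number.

256737

227·(5·227 − 4) = 227·1131 = 256737.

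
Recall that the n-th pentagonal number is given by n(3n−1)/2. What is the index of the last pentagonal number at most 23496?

Solve n(3n−1)/2 ≤ 23496 for integer n.
n = 125 gives 23375 ≤ 23496, while n = 126 gives 23751 > 23496; so the answer is index 125.

125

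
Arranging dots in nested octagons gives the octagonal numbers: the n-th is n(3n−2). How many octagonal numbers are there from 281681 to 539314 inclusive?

118

The n-th octagonal number is n(3n−2).
Smallest index with value ≥ 281681: n = 307 (giving 282133).
Largest index with value ≤ 539314: n = 424 (giving 538480).
Indices 307 through 424: 118 terms.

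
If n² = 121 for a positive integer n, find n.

We need n² = 121, so n = √121 = 11.

11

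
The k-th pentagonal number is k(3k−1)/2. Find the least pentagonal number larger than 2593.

Solve n(3n−1)/2 > 2593 for integer n.
The largest n with value ≤ 2593 is 41 (since 2501 ≤ 2593 < 2625), so the first above is n = 42, value 2625.

2625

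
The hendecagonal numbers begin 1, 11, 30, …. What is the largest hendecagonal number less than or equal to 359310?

Solve n(9n−7)/2 ≤ 359310 for integer n.
n = 282 gives 356871 ≤ 359310, while n = 283 gives 359410 > 359310; so the answer is 356871.

356871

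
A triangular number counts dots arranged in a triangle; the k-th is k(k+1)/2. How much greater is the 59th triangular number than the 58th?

Consecutive triangular numbers differ by n: T_{59} − T_{58} = 59.

59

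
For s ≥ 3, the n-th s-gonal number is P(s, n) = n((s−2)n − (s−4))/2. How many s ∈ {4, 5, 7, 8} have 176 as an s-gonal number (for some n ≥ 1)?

2

s = 4: P(4, 13) = 169 and P(4, 14) = 196; 176 is not s-gonal.
s = 5: P(5, 11) = 176. ✓
s = 7: P(7, 8) = 148 and P(7, 9) = 189; 176 is not s-gonal.
s = 8: P(8, 8) = 176. ✓
Hits: s ∈ {5, 8} → 2.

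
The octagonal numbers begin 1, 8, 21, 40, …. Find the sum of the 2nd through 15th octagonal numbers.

3479

Σ i(3i−2) = 3Σi² − 2Σi over i = 2..15.
Σi = 120 − 1 = 119 and Σi² = 1240 − 1 = 1239.
3·1239 − 2·119 = 3479.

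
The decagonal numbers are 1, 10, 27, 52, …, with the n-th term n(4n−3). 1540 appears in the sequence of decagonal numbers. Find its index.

Set n(4n−3) = 1540, giving 4n² − 3n − 1540 = 0.
The discriminant is 9 + 16·1540 = 24649, and √24649 = 157.
So n = (3 + 157) / 8 = 160/8 = 20.
Check: 20·(4·20 − 3) = 1540. ✓

20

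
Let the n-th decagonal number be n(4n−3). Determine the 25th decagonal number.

The 25th decagonal number is n(4n−3) with n = 25.
25·(4·25 − 3) = 25·97 = 2425.

2425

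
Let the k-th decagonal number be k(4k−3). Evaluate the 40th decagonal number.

6280

40·(4·40 − 3) = 40·157 = 6280.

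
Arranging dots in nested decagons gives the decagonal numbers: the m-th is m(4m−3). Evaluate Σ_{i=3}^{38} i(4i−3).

73842

Σ i(4i−3) = 4Σi² − 3Σi over i = 3..38.
Σi = 741 − 3 = 738 and Σi² = 19019 − 5 = 19014.
4·19014 − 3·738 = 73842.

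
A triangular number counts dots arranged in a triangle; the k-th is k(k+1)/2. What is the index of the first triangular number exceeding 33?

Solve n(n+1)/2 > 33 for integer n.
The largest n with value ≤ 33 is 7 (since 28 ≤ 33 < 36), so the first above is n = 8, value 36.

8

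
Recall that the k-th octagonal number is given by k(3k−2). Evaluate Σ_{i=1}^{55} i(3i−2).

Σ i(3i−2) = 3Σi² − 2Σi over i = 1..55.
Σi = 1540 and Σi² = 56980.
3·56980 − 2·1540 = 167860.

167860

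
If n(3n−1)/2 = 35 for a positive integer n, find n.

5

Set n(3n−1)/2 = 35, giving 3n² − n − 70 = 0.
The discriminant is 1 + 24·35 = 841, and √841 = 29.
So n = (1 + 29) / 6 = 30/6 = 5.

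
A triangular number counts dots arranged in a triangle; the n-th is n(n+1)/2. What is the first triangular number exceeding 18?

Solve n(n+1)/2 > 18 for integer n.
The largest n with value ≤ 18 is 5 (since 15 ≤ 18 < 21), so the first above is n = 6, value 21.

21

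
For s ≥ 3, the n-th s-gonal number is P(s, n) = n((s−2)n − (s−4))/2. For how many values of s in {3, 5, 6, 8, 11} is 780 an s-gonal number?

s = 3: P(3, 39) = 780. ✓
s = 5: P(5, 22) = 715 and P(5, 23) = 782; 780 is not s-gonal.
s = 6: P(6, 20) = 780. ✓
s = 8: P(8, 16) = 736 and P(8, 17) = 833; 780 is not s-gonal.
s = 11: P(11, 13) = 715 and P(11, 14) = 833; 780 is not s-gonal.
Hits: s ∈ {3, 6} → 2.

2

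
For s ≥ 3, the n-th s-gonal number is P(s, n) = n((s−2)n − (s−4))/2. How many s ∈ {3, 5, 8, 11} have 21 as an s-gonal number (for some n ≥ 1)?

s = 3: P(3, 6) = 21. ✓
s = 5: P(5, 3) = 12 and P(5, 4) = 22; 21 is not s-gonal.
s = 8: P(8, 3) = 21. ✓
s = 11: P(11, 2) = 11 and P(11, 3) = 30; 21 is not s-gonal.
Hits: s ∈ {3, 8} → 2.

2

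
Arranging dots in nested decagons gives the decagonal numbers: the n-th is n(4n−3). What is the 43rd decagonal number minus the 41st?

666

43·(4·43 − 3) = 7267 and 41·(4·41 − 3) = 6601.
Difference: 7267 − 6601 = 666.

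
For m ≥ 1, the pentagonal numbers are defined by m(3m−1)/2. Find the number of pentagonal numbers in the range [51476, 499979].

392

The n-th pentagonal number is n(3n−1)/2.
Smallest index with value ≥ 51476: n = 186 (giving 51801).
Largest index with value ≤ 499979: n = 577 (giving 499105).
Indices 186 through 577: 392 terms.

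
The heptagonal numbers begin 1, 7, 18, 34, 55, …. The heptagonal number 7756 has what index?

Set n(5n−3)/2 = 7756, giving 5n² − 3n − 15512 = 0.
The discriminant is 9 + 40·7756 = 310249, and √310249 = 557.
So n = (3 + 557) / 10 = 560/10 = 56.
Check: 56·(5·56 − 3)/2 = 7756. ✓

56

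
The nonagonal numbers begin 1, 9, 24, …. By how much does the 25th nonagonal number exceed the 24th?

Consecutive nonagonal numbers differ by 7n − 6: here 7·25 − 6 = 169.

169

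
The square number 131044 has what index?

We need n² = 131044, so n = √131044 = 362.

362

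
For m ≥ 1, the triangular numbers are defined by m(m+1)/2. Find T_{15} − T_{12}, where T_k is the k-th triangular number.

15·16/2 = 120 and 12·13/2 = 78.
Difference: 120 − 78 = 42.

42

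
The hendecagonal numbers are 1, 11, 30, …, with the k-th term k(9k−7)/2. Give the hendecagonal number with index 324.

471258

The 324th hendecagonal number is n(9n−7)/2 with n = 324.
324·(9·324 − 7)/2 = 324·2909/2 = 471258.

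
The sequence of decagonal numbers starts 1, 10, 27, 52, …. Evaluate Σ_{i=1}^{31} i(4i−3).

Σ i(4i−3) = 4Σi² − 3Σi over i = 1..31.
Σi = 496 and Σi² = 10416.
4·10416 − 3·496 = 40176.

40176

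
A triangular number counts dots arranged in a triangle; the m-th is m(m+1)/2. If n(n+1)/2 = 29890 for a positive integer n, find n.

244

Set n(n+1)/2 = 29890, giving n² + n − 59780 = 0.
The discriminant is 1 + 8·29890 = 239121, and √239121 = 489.
So n = (-1 + 489) / 2 = 488/2 = 244.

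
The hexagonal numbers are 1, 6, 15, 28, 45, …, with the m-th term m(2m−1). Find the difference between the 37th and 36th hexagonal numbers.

145

Consecutive hexagonal numbers differ by 4n − 3: here 4·37 − 3 = 145.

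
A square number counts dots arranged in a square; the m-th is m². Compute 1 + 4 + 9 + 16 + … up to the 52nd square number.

Σ_{i=1}^{52} i² = 52·53·105/6 = 48230.

48230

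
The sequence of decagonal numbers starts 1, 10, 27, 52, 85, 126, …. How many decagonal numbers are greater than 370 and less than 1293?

The n-th decagonal number is n(4n−3).
Smallest index with value > 370: n = 11 (giving 451).
Largest index with value < 1293: n = 18 (giving 1242).
Indices 11 through 18: 8 terms.

8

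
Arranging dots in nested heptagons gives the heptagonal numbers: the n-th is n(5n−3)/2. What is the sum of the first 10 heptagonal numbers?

Σ i(5i−3)/2 = (5Σi² − 3Σi) / 2 over i = 1..10.
Σi = 55 and Σi² = 385.
(5·385 − 3·55) / 2 = 1760/2 = 880.

880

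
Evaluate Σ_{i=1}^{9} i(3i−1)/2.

405

Σ i(3i−1)/2 = (3Σi² − Σi) / 2 over i = 1..9.
Σi = 45 and Σi² = 285.
(3·285 − 1·45) / 2 = 810/2 = 405.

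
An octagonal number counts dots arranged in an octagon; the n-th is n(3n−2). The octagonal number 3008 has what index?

Set n(3n−2) = 3008, giving 3n² − 2n − 3008 = 0.
The discriminant is 4 + 12·3008 = 36100, and √36100 = 190.
So n = (2 + 190) / 6 = 192/6 = 32.
Check: 32·(3·32 − 2) = 3008. ✓

32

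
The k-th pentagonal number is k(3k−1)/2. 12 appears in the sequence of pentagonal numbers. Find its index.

3

Set n(3n−1)/2 = 12, giving 3n² − n − 24 = 0.
So n = (1 + 17) / 6 = 18/6 = 3.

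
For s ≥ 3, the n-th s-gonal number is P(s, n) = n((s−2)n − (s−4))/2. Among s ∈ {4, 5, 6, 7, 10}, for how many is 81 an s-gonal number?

2

s = 4: P(4, 9) = 81. ✓
s = 5: P(5, 7) = 70 and P(5, 8) = 92; 81 is not s-gonal.
s = 6: P(6, 6) = 66 and P(6, 7) = 91; 81 is not s-gonal.
s = 7: P(7, 6) = 81. ✓
s = 10: P(10, 4) = 52 and P(10, 5) = 85; 81 is not s-gonal.
Hits: s ∈ {4, 7} → 2.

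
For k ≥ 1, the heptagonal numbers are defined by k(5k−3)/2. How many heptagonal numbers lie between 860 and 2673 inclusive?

15

The n-th heptagonal number is n(5n−3)/2.
Smallest index with value ≥ 860: n = 19 (giving 874).
Largest index with value ≤ 2673: n = 33 (giving 2673).
Indices 19 through 33: 15 terms.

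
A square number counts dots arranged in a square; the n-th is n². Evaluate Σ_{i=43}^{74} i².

112240

Σ_{i=43}^{74} i² = 137825 − 25585 = 112240.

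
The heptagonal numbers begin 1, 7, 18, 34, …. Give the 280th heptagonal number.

195580

The 280th heptagonal number is n(5n−3)/2 with n = 280.
280·(5·280 − 3)/2 = 280·1397/2 = 195580.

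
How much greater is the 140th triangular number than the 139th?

140

Consecutive triangular numbers differ by n: T_{140} − T_{139} = 140.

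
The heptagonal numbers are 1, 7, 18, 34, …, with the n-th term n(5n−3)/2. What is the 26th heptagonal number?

1651

The 26th heptagonal number is n(5n−3)/2 with n = 26.
26·(5·26 − 3)/2 = 26·127/2 = 1651.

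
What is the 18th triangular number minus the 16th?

35

18·19/2 = 171 and 16·17/2 = 136.
Difference: 171 − 136 = 35.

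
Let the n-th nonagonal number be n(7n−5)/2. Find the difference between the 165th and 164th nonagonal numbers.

1149

Consecutive nonagonal numbers differ by 7n − 6: here 7·165 − 6 = 1149.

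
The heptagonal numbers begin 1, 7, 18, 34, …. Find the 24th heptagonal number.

1404

The 24th heptagonal number is n(5n−3)/2 with n = 24.
24·(5·24 − 3)/2 = 24·117/2 = 1404.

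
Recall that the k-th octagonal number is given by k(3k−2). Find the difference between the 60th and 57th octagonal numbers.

60·(3·60 − 2) = 10680 and 57·(3·57 − 2) = 9633.
Difference: 10680 − 9633 = 1047.

1047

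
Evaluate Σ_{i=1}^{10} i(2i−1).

Σ i(2i−1) = 2Σi² − Σi over i = 1..10.
Σi = 55 and Σi² = 385.
2·385 − 1·55 = 715.

715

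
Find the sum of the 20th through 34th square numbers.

11215

Σ_{i=20}^{34} i² = 13685 − 2470 = 11215.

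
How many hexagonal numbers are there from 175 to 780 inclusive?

The n-th hexagonal number is n(2n−1).
Smallest index with value ≥ 175: n = 10 (giving 190).
Largest index with value ≤ 780: n = 20 (giving 780).
Indices 10 through 20: 11 terms.

11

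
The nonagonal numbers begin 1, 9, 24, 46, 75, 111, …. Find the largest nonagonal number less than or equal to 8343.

8281

Solve n(7n−5)/2 ≤ 8343 for integer n.
n = 49 gives 8281 ≤ 8343, while n = 50 gives 8625 > 8343; so the answer is 8281.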